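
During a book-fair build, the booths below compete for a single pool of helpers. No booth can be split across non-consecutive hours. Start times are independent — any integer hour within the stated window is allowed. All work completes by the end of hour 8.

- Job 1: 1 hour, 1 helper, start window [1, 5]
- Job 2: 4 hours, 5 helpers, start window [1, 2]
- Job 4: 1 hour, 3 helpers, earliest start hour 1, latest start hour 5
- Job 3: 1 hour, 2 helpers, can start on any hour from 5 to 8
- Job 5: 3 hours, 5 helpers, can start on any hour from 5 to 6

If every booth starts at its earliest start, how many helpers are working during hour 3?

At early start, hour 3 has: Job 2.
Demand: 5 = 5.

5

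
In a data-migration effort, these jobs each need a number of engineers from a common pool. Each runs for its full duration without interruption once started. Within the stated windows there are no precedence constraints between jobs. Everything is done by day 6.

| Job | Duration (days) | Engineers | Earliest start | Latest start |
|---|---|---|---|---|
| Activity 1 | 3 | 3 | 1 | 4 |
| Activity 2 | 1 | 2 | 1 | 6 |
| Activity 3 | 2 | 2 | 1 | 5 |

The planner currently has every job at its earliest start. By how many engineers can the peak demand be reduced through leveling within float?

4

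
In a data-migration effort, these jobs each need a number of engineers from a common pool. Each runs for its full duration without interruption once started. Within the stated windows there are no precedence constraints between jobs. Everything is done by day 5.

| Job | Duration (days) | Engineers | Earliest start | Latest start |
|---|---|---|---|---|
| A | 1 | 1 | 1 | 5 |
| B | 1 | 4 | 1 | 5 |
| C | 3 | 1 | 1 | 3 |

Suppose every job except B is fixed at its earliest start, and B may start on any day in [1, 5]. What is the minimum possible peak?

4

B@1: d1:6  d2:1  d3:1  d4:0  d5:0 → peak 6
B@2: d1:2  d2:5  d3:1  d4:0  d5:0 → peak 5
B@3: d1:2  d2:1  d3:5  d4:0  d5:0 → peak 5
B@4: d1:2  d2:1  d3:1  d4:4  d5:0 → peak 4
B@5: d1:2  d2:1  d3:1  d4:0  d5:4 → peak 4
Best is B@4, peak 4.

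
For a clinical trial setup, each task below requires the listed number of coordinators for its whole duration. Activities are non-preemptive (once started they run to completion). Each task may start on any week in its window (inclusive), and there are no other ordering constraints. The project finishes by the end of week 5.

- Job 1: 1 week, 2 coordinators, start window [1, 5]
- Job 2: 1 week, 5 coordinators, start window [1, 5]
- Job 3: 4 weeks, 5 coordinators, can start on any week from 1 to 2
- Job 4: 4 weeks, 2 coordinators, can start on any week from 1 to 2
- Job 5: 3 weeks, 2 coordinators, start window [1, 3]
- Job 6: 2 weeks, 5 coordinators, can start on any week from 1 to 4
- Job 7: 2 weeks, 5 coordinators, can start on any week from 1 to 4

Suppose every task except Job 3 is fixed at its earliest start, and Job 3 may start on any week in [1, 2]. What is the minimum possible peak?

21

Job 3@1: w1:26  w2:19  w3:9  w4:7  w5:0 → peak 26
Job 3@2: w1:21  w2:19  w3:9  w4:7  w5:5 → peak 21
Best is Job 3@2, peak 21.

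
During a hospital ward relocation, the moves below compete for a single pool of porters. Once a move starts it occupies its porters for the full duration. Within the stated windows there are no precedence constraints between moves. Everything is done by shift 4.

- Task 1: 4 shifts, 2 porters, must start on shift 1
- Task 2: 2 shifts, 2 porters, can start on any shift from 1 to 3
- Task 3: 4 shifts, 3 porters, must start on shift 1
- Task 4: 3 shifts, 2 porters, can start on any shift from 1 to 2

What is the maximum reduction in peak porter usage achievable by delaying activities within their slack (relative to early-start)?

Early-start peak: s1:9  s2:9  s3:7  s4:5 ⇒ 9.
Leveled (Task 1@1, Task 2@1, Task 3@1, Task 4@1): s1:9  s2:9  s3:7  s4:5 ⇒ 9.
Reduction 9 − 9 = 0.

0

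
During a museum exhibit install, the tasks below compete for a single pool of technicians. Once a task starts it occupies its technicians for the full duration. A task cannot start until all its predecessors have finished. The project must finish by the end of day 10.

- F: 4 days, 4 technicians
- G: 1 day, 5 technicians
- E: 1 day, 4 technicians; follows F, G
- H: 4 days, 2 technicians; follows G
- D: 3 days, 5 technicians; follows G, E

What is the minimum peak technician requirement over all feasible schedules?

6

Early-start (F@1, G@1, E@5, H@2, D@6) gives peak 9: d1:9  d2:6  d3:6  d4:6  d5:6  d6:5  d7:5  d8:5  d9:0  d10:0.
Shift F→2, E→6, D→7.
Schedule F@2, G@1, E@6, H@2, D@7: d1:5  d2:6  d3:6  d4:6  d5:6  d6:4  d7:5  d8:5  d9:5  d10:0 — peak 6.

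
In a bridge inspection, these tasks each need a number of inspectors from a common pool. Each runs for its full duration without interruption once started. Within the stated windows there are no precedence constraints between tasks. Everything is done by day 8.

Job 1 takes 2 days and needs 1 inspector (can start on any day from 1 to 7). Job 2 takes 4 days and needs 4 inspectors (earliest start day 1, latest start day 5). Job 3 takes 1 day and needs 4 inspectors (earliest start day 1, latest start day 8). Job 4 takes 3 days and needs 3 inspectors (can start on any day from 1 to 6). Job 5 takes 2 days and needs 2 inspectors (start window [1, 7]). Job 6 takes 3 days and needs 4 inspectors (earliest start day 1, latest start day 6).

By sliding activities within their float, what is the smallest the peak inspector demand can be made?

Early-start (Job 1@1, Job 2@1, Job 3@1, Job 4@1, Job 5@1, Job 6@1) gives peak 18: d1:18  d2:14  d3:11  d4:4  d5:0  d6:0  d7:0  d8:0.
Shift Job 3→5, Job 4→3, Job 6→6.
Schedule Job 1@1, Job 2@1, Job 3@5, Job 4@3, Job 5@1, Job 6@6: d1:7  d2:7  d3:7  d4:7  d5:7  d6:4  d7:4  d8:4 — peak 7.

7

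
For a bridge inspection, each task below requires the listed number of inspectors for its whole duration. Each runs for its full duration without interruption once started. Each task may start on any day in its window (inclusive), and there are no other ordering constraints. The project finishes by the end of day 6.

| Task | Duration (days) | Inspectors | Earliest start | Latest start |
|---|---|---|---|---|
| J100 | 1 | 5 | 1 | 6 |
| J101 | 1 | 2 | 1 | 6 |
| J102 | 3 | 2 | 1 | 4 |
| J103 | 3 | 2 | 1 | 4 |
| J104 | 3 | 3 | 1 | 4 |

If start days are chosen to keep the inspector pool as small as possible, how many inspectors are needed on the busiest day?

7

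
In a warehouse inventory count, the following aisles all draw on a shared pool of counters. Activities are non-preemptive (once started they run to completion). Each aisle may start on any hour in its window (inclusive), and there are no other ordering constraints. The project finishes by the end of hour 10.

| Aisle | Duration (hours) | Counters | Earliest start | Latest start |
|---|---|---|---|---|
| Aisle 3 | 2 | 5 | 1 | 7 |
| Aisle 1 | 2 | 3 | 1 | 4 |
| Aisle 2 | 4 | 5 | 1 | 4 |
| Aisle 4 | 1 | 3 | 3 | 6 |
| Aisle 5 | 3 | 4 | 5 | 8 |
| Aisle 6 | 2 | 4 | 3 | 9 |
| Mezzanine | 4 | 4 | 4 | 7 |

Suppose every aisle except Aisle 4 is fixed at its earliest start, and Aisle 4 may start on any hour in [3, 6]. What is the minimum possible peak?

Aisle 4@3: h1:13  h2:13  h3:12  h4:13  h5:8  h6:8  h7:8  h8:0  h9:0  h10:0 → peak 13
Aisle 4@4: h1:13  h2:13  h3:9  h4:16  h5:8  h6:8  h7:8  h8:0  h9:0  h10:0 → peak 16
Aisle 4@5: h1:13  h2:13  h3:9  h4:13  h5:11  h6:8  h7:8  h8:0  h9:0  h10:0 → peak 13
Aisle 4@6: h1:13  h2:13  h3:9  h4:13  h5:8  h6:11  h7:8  h8:0  h9:0  h10:0 → peak 13
Best is Aisle 4@3, peak 13.

13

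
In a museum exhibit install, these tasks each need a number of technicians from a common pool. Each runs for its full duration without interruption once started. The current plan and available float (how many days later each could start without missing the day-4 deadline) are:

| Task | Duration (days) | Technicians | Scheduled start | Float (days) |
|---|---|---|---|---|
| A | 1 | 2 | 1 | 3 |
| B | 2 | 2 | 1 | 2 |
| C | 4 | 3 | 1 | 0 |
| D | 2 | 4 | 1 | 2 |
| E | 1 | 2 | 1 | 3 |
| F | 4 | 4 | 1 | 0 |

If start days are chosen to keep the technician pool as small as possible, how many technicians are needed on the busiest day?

Early-start (A@1, B@1, C@1, D@1, E@1, F@1) gives peak 17: d1:17  d2:13  d3:7  d4:7.
Shift D→3, E→2.
Schedule A@1, B@1, C@1, D@3, E@2, F@1: d1:11  d2:11  d3:11  d4:11 — peak 11.
Total technician-days = 44 over 4 days ⇒ peak ≥ ⌈44/4⌉ = 11, so 11 is optimal.

11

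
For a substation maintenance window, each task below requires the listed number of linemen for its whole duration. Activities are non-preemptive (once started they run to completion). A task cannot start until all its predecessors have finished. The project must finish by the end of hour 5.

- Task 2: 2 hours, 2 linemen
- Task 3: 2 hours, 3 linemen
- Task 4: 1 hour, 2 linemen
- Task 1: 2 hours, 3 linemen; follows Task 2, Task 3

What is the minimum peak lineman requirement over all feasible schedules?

5

Early-start (Task 2@1, Task 3@1, Task 4@1, Task 1@3) gives peak 7: h1:7  h2:5  h3:3  h4:3  h5:0.
Shift Task 4→3.
Schedule Task 2@1, Task 3@1, Task 4@3, Task 1@3: h1:5  h2:5  h3:5  h4:3  h5:0 — peak 5.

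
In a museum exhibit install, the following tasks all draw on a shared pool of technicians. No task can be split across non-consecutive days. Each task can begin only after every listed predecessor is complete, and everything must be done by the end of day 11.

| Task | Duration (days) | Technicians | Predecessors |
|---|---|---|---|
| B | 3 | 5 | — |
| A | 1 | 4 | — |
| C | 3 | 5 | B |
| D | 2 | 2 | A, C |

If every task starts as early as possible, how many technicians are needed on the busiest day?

9

Early-start schedule: B@1, A@1, C@4, D@7.
Load per day: day 1: 9, day 2: 5, day 3: 5, day 4: 5, day 5: 5, day 6: 5, day 7: 2, day 8: 2, day 9: 0, day 10: 0, day 11: 0.
Peak is 9.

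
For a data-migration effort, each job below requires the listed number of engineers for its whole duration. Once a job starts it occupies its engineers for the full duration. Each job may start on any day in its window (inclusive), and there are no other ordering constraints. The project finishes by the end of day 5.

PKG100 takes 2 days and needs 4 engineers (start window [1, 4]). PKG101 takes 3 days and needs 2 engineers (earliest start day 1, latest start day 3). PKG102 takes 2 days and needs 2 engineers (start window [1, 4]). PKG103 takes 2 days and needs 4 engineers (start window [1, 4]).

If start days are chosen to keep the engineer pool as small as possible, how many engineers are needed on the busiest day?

6

Early-start (PKG100@1, PKG101@1, PKG102@1, PKG103@1) gives peak 12: d1:12  d2:12  d3:2  d4:0  d5:0.
Shift PKG102→3, PKG103→4.
Schedule PKG100@1, PKG101@1, PKG102@3, PKG103@4: d1:6  d2:6  d3:4  d4:6  d5:4 — peak 6.
Total engineer-days = 26 over 5 days ⇒ peak ≥ ⌈26/5⌉ = 6, so 6 is optimal.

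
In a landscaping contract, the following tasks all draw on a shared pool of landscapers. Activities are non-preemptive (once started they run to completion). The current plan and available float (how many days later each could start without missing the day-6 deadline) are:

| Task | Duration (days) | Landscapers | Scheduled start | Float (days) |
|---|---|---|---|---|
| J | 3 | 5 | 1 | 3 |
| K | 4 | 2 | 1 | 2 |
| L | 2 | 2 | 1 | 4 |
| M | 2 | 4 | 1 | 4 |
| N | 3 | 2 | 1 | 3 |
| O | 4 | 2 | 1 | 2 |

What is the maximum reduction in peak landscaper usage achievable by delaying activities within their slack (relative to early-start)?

Early-start peak: d1:17  d2:17  d3:11  d4:4  d5:0  d6:0 ⇒ 17.
Leveled (J@1, K@1, L@1, M@5, N@4, O@3): d1:9  d2:9  d3:9  d4:6  d5:8  d6:8 ⇒ 9.
Reduction 17 − 9 = 8.

8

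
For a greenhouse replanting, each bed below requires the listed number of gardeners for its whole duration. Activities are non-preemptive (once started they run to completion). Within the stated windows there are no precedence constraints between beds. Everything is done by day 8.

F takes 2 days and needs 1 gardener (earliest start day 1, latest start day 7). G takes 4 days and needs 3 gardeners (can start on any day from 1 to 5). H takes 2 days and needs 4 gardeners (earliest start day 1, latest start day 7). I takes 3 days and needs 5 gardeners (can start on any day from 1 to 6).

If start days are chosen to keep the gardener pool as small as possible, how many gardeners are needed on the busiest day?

7

Early-start (F@1, G@1, H@1, I@1) gives peak 13: d1:13  d2:13  d3:8  d4:3  d5:0  d6:0  d7:0  d8:0.
Shift H→3, I→5.
Schedule F@1, G@1, H@3, I@5: d1:4  d2:4  d3:7  d4:7  d5:5  d6:5  d7:5  d8:0 — peak 7.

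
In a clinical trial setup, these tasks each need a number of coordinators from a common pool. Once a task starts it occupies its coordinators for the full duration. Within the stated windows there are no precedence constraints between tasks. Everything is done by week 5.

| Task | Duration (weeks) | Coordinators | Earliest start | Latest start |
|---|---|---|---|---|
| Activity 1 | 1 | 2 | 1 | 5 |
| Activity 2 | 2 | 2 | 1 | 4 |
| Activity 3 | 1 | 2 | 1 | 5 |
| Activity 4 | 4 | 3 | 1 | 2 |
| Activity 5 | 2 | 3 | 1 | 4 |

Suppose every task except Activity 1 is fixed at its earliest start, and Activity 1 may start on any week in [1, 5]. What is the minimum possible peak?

10

Activity 1@1: w1:12  w2:8  w3:3  w4:3  w5:0 → peak 12
Activity 1@2: w1:10  w2:10  w3:3  w4:3  w5:0 → peak 10
Activity 1@3: w1:10  w2:8  w3:5  w4:3  w5:0 → peak 10
Activity 1@4: w1:10  w2:8  w3:3  w4:5  w5:0 → peak 10
Activity 1@5: w1:10  w2:8  w3:3  w4:3  w5:2 → peak 10
Best is Activity 1@2, peak 10.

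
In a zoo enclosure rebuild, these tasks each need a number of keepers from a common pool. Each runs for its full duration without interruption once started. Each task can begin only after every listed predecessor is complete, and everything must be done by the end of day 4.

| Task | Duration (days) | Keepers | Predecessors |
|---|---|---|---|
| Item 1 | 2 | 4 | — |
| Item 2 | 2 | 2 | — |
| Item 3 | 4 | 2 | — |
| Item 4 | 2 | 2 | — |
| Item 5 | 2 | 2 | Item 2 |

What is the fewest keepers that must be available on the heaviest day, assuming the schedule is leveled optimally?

8

Early-start (Item 1@1, Item 2@1, Item 3@1, Item 4@1, Item 5@3) gives peak 10: d1:10  d2:10  d3:4  d4:4.
Shift Item 4→3.
Schedule Item 1@1, Item 2@1, Item 3@1, Item 4@3, Item 5@3: d1:8  d2:8  d3:6  d4:6 — peak 8.
No arrangement of the 9 feasible schedules does better.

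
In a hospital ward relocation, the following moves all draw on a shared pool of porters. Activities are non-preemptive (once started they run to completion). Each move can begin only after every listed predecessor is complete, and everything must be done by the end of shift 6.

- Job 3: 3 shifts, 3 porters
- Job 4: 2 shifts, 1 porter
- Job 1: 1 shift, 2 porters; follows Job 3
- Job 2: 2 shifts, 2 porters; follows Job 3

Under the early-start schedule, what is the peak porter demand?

Early-start schedule: Job 3@1, Job 4@1, Job 1@4, Job 2@4.
Load per shift: shift 1: 4, shift 2: 4, shift 3: 3, shift 4: 4, shift 5: 2, shift 6: 0.
Peak is 4.

4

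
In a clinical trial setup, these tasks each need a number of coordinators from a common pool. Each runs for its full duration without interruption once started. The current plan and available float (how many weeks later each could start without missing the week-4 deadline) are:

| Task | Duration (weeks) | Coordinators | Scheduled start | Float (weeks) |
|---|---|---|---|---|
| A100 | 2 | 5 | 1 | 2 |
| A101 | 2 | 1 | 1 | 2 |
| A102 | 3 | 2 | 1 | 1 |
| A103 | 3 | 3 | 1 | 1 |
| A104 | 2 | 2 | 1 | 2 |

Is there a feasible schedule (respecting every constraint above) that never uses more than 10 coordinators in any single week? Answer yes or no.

Schedule A100@1, A101@3, A102@1, A103@1, A104@3: w1:10  w2:10  w3:8  w4:3 — peak 10 ≤ 10.

yes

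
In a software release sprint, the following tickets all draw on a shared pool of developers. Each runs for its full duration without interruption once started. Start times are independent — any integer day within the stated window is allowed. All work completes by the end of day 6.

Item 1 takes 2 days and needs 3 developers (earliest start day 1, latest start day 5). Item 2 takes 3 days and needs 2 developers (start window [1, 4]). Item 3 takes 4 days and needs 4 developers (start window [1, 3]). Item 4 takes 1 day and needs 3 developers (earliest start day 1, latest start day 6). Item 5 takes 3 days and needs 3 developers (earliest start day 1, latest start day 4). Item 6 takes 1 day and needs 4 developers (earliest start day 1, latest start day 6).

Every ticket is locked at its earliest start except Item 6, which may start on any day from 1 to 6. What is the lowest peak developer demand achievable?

15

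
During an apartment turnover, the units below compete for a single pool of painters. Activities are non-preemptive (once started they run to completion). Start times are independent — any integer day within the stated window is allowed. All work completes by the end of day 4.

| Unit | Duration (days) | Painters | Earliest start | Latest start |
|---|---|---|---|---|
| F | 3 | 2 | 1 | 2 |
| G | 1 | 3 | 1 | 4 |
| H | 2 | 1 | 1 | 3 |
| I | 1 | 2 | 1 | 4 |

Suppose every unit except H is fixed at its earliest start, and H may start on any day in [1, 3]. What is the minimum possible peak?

7

H@1: d1:8  d2:3  d3:2  d4:0 → peak 8
H@2: d1:7  d2:3  d3:3  d4:0 → peak 7
H@3: d1:7  d2:2  d3:3  d4:1 → peak 7
Best is H@2, peak 7.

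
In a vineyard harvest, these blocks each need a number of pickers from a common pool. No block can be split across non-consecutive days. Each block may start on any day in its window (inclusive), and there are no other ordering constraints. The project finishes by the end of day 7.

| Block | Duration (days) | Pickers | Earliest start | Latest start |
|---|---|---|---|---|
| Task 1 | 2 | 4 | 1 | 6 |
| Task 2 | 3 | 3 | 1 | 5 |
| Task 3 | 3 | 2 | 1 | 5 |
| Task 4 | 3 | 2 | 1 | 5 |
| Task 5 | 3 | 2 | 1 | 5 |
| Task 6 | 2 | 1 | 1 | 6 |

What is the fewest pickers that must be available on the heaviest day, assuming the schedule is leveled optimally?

7

Early-start (Task 1@1, Task 2@1, Task 3@1, Task 4@1, Task 5@1, Task 6@1) gives peak 14: d1:14  d2:14  d3:9  d4:0  d5:0  d6:0  d7:0.
Shift Task 3→3, Task 4→3, Task 5→4, Task 6→4.
Schedule Task 1@1, Task 2@1, Task 3@3, Task 4@3, Task 5@4, Task 6@4: d1:7  d2:7  d3:7  d4:7  d5:7  d6:2  d7:0 — peak 7.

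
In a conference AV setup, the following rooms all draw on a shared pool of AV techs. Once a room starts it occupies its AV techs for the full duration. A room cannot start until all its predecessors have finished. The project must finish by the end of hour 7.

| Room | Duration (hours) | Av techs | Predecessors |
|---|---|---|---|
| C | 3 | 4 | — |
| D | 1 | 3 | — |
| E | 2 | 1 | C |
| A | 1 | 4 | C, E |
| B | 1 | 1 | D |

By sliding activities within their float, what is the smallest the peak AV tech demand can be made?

Early-start (C@1, D@1, E@4, A@6, B@2) gives peak 7: h1:7  h2:5  h3:4  h4:1  h5:1  h6:4  h7:0.
Shift D→4, B→5.
Schedule C@1, D@4, E@4, A@6, B@5: h1:4  h2:4  h3:4  h4:4  h5:2  h6:4  h7:0 — peak 4.
Total AV tech-hours = 22 over 7 hours ⇒ peak ≥ ⌈22/7⌉ = 4, so 4 is optimal.

4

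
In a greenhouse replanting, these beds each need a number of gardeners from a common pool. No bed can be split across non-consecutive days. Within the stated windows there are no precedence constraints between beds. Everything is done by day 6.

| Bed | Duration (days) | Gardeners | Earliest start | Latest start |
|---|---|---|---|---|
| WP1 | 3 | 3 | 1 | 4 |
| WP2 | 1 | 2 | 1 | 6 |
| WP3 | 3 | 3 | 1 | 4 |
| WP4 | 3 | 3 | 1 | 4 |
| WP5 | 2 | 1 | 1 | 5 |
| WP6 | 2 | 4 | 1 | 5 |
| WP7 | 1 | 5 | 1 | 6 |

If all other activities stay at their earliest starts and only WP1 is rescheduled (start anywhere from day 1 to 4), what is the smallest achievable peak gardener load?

WP1@1: d1:21  d2:14  d3:9  d4:0  d5:0  d6:0 → peak 21
WP1@2: d1:18  d2:14  d3:9  d4:3  d5:0  d6:0 → peak 18
WP1@3: d1:18  d2:11  d3:9  d4:3  d5:3  d6:0 → peak 18
WP1@4: d1:18  d2:11  d3:6  d4:3  d5:3  d6:3 → peak 18
Best is WP1@2, peak 18.

18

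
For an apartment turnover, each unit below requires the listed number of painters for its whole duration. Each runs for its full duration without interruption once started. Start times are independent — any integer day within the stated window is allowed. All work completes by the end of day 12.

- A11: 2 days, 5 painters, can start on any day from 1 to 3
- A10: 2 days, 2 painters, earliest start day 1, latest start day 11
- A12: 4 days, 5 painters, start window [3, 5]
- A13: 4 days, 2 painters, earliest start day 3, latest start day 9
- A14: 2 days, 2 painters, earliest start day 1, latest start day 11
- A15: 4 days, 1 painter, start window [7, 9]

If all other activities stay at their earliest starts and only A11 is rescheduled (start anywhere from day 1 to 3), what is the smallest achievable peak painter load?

A11@1: d1:9  d2:9  d3:7  d4:7  d5:7  d6:7  d7:1  d8:1  d9:1  d10:1  d11:0  d12:0 → peak 9
A11@2: d1:4  d2:9  d3:12  d4:7  d5:7  d6:7  d7:1  d8:1  d9:1  d10:1  d11:0  d12:0 → peak 12
A11@3: d1:4  d2:4  d3:12  d4:12  d5:7  d6:7  d7:1  d8:1  d9:1  d10:1  d11:0  d12:0 → peak 12
Best is A11@1, peak 9.

9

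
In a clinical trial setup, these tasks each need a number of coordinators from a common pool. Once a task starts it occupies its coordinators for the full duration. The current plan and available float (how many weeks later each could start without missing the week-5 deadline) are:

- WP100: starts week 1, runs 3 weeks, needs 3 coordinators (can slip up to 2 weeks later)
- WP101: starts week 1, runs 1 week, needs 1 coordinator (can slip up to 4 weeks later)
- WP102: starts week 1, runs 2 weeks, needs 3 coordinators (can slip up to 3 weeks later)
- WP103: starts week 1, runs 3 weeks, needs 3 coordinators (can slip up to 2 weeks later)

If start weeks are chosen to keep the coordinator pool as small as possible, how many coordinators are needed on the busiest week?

6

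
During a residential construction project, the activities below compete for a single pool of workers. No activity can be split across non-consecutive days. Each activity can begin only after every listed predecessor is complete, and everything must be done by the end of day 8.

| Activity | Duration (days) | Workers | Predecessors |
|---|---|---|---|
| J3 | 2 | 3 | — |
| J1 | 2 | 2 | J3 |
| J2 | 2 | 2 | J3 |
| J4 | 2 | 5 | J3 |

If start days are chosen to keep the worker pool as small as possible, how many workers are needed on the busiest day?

Early-start (J3@1, J1@3, J2@3, J4@3) gives peak 9: d1:3  d2:3  d3:9  d4:9  d5:0  d6:0  d7:0  d8:0.
Shift J4→5.
Schedule J3@1, J1@3, J2@3, J4@5: d1:3  d2:3  d3:4  d4:4  d5:5  d6:5  d7:0  d8:0 — peak 5.

5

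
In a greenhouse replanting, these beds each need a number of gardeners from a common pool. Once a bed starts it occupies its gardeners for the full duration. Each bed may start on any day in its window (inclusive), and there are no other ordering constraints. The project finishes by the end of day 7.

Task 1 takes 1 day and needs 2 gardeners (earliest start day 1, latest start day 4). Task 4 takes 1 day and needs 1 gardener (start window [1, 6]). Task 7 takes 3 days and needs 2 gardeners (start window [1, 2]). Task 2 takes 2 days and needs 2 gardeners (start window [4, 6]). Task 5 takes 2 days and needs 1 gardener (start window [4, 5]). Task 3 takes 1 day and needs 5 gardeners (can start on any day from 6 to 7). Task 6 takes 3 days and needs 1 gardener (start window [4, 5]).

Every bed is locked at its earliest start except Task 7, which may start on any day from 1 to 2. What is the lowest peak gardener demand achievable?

6

Task 7@1: d1:5  d2:2  d3:2  d4:4  d5:4  d6:6  d7:0 → peak 6
Task 7@2: d1:3  d2:2  d3:2  d4:6  d5:4  d6:6  d7:0 → peak 6
Best is Task 7@1, peak 6.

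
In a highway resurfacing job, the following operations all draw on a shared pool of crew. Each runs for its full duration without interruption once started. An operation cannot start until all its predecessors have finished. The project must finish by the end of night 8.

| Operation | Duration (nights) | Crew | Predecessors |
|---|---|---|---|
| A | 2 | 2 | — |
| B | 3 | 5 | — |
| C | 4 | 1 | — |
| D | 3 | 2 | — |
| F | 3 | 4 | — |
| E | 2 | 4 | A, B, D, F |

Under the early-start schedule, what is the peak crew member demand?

Early-start schedule: A@1, B@1, C@1, D@1, F@1, E@4.
Load per night: night 1: 14, night 2: 14, night 3: 12, night 4: 5, night 5: 4, night 6: 0, night 7: 0, night 8: 0.
Peak is 14.

14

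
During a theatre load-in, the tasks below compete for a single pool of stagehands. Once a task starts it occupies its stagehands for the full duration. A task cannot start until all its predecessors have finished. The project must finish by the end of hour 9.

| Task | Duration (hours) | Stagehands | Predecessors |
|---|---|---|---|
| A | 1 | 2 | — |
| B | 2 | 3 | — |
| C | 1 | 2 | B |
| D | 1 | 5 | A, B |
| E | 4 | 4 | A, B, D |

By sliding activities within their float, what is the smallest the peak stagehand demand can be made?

5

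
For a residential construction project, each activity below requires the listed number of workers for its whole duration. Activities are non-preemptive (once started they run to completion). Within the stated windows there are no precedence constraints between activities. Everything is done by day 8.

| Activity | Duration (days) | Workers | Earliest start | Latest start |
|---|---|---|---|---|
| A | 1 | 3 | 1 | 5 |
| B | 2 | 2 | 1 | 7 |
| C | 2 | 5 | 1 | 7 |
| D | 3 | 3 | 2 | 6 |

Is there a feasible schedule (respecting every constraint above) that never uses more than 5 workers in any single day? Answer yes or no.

Schedule A@1, B@1, C@3, D@5: d1:5  d2:2  d3:5  d4:5  d5:3  d6:3  d7:3  d8:0 — peak 5 ≤ 5.

yes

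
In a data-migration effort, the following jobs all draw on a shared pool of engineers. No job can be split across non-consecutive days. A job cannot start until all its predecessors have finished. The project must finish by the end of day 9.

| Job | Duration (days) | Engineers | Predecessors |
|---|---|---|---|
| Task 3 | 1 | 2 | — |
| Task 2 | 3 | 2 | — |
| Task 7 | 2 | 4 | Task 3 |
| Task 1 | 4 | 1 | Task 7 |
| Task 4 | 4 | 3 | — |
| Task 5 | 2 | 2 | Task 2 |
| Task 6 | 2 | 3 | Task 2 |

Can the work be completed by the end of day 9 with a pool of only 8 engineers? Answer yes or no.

yes

Schedule Task 3@1, Task 2@1, Task 7@2, Task 1@4, Task 4@4, Task 5@4, Task 6@8: d1:4  d2:6  d3:6  d4:6  d5:6  d6:4  d7:4  d8:3  d9:3 — peak 6 ≤ 8.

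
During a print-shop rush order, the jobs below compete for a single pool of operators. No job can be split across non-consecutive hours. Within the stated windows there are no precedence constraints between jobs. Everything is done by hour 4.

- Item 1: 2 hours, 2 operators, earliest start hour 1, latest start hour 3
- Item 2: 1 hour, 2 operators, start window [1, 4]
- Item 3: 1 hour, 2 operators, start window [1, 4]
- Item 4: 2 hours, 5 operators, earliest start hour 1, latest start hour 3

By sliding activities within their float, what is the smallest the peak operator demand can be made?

Early-start (Item 1@1, Item 2@1, Item 3@1, Item 4@1) gives peak 11: h1:11  h2:7  h3:0  h4:0.
Shift Item 3→2, Item 4→3.
Schedule Item 1@1, Item 2@1, Item 3@2, Item 4@3: h1:4  h2:4  h3:5  h4:5 — peak 5.
Total operator-hours = 18 over 4 hours ⇒ peak ≥ ⌈18/4⌉ = 5, so 5 is optimal.

5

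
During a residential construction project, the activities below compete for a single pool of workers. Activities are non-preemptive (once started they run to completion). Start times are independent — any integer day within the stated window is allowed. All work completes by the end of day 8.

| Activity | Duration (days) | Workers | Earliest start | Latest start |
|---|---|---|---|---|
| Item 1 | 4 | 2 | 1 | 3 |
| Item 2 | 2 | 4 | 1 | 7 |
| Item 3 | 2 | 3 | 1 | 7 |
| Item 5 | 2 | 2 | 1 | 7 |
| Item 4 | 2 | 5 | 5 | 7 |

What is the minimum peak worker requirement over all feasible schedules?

5

Early-start (Item 1@1, Item 2@1, Item 3@1, Item 5@1, Item 4@5) gives peak 11: d1:11  d2:11  d3:2  d4:2  d5:5  d6:5  d7:0  d8:0.
Shift Item 2→5, Item 5→3, Item 4→7.
Schedule Item 1@1, Item 2@5, Item 3@1, Item 5@3, Item 4@7: d1:5  d2:5  d3:4  d4:4  d5:4  d6:4  d7:5  d8:5 — peak 5.
Total worker-days = 36 over 8 days ⇒ peak ≥ ⌈36/8⌉ = 5, so 5 is optimal.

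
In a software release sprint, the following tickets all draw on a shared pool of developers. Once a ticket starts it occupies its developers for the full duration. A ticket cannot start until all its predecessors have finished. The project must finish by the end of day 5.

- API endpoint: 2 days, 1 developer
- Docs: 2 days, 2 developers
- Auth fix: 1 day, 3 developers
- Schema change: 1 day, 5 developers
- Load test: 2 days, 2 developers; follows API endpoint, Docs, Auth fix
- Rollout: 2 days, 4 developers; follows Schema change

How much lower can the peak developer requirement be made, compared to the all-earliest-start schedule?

5

Early-start peak: d1:11  d2:7  d3:6  d4:2  d5:0 ⇒ 11.
Leveled (API endpoint@1, Docs@1, Auth fix@1, Schema change@3, Load test@4, Rollout@4): d1:6  d2:3  d3:5  d4:6  d5:6 ⇒ 6.
Reduction 11 − 6 = 5.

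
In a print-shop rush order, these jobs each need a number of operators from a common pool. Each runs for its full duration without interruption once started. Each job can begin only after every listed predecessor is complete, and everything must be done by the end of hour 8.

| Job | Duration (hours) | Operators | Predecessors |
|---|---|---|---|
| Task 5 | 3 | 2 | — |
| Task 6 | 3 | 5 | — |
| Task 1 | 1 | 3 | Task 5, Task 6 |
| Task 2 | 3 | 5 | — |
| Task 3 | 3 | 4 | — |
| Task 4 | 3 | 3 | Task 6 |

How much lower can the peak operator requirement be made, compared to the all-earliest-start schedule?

Early-start peak: h1:16  h2:16  h3:16  h4:6  h5:3  h6:3  h7:0  h8:0 ⇒ 16.
Leveled (Task 5@4, Task 6@1, Task 1@7, Task 2@1, Task 3@4, Task 4@4): h1:10  h2:10  h3:10  h4:9  h5:9  h6:9  h7:3  h8:0 ⇒ 10.
Reduction 16 − 10 = 6.

6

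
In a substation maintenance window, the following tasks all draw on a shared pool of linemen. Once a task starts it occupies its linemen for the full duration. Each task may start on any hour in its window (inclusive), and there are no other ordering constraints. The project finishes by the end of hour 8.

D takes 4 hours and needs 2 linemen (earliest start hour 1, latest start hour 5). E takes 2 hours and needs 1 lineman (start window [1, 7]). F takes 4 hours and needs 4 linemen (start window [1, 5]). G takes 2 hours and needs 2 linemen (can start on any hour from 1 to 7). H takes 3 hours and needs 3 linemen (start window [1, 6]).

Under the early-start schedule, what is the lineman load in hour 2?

12

At early start, hour 2 has: D, E, F, G, H.
Demand: 2 + 1 + 4 + 2 + 3 = 12.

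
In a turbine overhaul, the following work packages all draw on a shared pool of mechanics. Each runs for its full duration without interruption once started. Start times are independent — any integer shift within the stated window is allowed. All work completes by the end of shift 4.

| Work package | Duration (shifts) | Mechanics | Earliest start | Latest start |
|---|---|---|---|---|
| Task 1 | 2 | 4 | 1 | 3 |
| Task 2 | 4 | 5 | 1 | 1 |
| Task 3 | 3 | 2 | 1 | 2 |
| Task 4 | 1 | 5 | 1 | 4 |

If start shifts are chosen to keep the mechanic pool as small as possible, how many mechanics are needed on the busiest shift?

Early-start (Task 1@1, Task 2@1, Task 3@1, Task 4@1) gives peak 16: s1:16  s2:11  s3:7  s4:5.
Shift Task 4→4.
Schedule Task 1@1, Task 2@1, Task 3@1, Task 4@4: s1:11  s2:11  s3:7  s4:10 — peak 11.
No arrangement of the 24 feasible schedules does better.

11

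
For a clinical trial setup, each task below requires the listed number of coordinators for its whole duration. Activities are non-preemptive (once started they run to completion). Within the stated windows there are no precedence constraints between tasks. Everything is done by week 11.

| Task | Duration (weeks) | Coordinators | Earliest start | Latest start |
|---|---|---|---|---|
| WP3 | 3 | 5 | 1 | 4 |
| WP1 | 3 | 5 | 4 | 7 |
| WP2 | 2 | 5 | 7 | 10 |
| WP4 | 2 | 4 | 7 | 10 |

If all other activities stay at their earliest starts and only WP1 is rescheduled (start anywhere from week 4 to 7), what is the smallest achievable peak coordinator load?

WP1@4: w1:5  w2:5  w3:5  w4:5  w5:5  w6:5  w7:9  w8:9  w9:0  w10:0  w11:0 → peak 9
WP1@5: w1:5  w2:5  w3:5  w4:0  w5:5  w6:5  w7:14  w8:9  w9:0  w10:0  w11:0 → peak 14
WP1@6: w1:5  w2:5  w3:5  w4:0  w5:0  w6:5  w7:14  w8:14  w9:0  w10:0  w11:0 → peak 14
WP1@7: w1:5  w2:5  w3:5  w4:0  w5:0  w6:0  w7:14  w8:14  w9:5  w10:0  w11:0 → peak 14
Best is WP1@4, peak 9.

9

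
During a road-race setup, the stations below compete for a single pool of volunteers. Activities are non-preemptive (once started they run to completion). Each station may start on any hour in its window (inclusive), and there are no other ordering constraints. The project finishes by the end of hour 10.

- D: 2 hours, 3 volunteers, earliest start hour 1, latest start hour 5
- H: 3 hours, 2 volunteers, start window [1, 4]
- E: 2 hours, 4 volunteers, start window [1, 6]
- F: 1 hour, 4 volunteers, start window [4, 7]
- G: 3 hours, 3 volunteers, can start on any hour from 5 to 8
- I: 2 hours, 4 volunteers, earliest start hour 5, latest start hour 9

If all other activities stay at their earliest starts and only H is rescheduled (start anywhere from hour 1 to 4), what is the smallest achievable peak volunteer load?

H@1: h1:9  h2:9  h3:2  h4:4  h5:7  h6:7  h7:3  h8:0  h9:0  h10:0 → peak 9
H@2: h1:7  h2:9  h3:2  h4:6  h5:7  h6:7  h7:3  h8:0  h9:0  h10:0 → peak 9
H@3: h1:7  h2:7  h3:2  h4:6  h5:9  h6:7  h7:3  h8:0  h9:0  h10:0 → peak 9
H@4: h1:7  h2:7  h3:0  h4:6  h5:9  h6:9  h7:3  h8:0  h9:0  h10:0 → peak 9
Best is H@1, peak 9.

9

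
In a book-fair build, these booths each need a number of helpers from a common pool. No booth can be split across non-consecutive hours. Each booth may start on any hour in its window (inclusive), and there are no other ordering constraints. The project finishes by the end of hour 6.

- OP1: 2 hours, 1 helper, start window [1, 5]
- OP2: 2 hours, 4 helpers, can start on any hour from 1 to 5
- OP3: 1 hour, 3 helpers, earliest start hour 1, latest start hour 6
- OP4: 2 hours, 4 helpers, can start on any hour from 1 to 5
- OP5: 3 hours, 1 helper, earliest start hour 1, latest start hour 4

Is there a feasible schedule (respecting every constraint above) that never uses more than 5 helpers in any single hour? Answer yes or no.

Schedule OP1@1, OP2@1, OP3@3, OP4@4, OP5@3: h1:5  h2:5  h3:4  h4:5  h5:5  h6:0 — peak 5 ≤ 5.

yes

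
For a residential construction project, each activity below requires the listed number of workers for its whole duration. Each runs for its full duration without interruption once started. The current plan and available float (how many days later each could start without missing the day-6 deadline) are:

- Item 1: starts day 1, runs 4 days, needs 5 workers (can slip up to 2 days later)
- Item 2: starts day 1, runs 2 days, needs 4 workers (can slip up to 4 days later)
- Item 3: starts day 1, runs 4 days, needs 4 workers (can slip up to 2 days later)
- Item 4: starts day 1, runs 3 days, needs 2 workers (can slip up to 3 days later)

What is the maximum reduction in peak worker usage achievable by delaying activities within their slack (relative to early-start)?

Early-start peak: d1:15  d2:15  d3:11  d4:9  d5:0  d6:0 ⇒ 15.
Leveled (Item 1@1, Item 2@1, Item 3@3, Item 4@1): d1:11  d2:11  d3:11  d4:9  d5:4  d6:4 ⇒ 11.
Reduction 15 − 11 = 4.

4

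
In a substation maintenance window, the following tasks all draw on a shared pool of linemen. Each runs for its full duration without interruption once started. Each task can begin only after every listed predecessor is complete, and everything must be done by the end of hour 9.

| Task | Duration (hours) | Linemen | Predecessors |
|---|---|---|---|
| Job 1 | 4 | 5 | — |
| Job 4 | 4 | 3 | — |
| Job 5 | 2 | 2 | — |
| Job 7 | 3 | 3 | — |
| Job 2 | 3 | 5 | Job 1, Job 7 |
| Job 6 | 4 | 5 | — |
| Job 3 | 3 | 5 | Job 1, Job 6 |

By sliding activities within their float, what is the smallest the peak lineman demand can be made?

Early-start (Job 1@1, Job 4@1, Job 5@1, Job 7@1, Job 2@5, Job 6@1, Job 3@5) gives peak 18: h1:18  h2:18  h3:16  h4:13  h5:10  h6:10  h7:10  h8:0  h9:0.
Shift Job 4→4, Job 6→3, Job 3→7.
Schedule Job 1@1, Job 4@4, Job 5@1, Job 7@1, Job 2@5, Job 6@3, Job 3@7: h1:10  h2:10  h3:13  h4:13  h5:13  h6:13  h7:13  h8:5  h9:5 — peak 13.

13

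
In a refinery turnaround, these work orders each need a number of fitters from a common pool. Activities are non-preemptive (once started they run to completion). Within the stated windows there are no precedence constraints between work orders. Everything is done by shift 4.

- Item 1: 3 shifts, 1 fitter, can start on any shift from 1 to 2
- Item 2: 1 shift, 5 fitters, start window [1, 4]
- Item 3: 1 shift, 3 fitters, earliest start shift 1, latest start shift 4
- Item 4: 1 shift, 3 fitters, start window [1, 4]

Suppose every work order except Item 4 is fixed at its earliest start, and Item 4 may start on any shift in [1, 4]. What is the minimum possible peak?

9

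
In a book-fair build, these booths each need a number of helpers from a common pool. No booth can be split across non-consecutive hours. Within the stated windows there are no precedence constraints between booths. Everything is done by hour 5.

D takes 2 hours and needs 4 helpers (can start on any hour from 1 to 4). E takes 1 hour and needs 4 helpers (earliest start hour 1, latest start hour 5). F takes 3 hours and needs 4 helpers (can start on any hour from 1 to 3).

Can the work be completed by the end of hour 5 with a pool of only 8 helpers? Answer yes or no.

Schedule D@1, E@1, F@2: h1:8  h2:8  h3:4  h4:4  h5:0 — peak 8 ≤ 8.

yes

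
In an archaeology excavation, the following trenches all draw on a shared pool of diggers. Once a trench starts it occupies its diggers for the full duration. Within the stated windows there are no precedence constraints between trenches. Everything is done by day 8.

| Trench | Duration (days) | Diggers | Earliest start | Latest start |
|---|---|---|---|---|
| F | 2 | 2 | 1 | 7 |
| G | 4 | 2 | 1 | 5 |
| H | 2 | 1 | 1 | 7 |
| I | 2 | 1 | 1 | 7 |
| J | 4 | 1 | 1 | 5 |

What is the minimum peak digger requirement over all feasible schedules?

3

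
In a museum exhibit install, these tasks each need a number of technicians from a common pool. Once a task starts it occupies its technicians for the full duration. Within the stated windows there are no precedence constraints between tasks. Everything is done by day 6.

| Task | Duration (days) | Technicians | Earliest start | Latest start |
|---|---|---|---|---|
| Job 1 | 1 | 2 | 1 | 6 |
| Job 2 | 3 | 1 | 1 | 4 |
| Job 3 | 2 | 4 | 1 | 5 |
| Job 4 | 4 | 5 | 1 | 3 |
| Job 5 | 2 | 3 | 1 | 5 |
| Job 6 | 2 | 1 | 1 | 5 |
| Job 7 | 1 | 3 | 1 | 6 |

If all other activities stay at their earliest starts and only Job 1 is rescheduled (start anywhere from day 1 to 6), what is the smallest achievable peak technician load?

17

Job 1@1: d1:19  d2:14  d3:6  d4:5  d5:0  d6:0 → peak 19
Job 1@2: d1:17  d2:16  d3:6  d4:5  d5:0  d6:0 → peak 17
Job 1@3: d1:17  d2:14  d3:8  d4:5  d5:0  d6:0 → peak 17
Job 1@4: d1:17  d2:14  d3:6  d4:7  d5:0  d6:0 → peak 17
Job 1@5: d1:17  d2:14  d3:6  d4:5  d5:2  d6:0 → peak 17
Job 1@6: d1:17  d2:14  d3:6  d4:5  d5:0  d6:2 → peak 17
Best is Job 1@2, peak 17.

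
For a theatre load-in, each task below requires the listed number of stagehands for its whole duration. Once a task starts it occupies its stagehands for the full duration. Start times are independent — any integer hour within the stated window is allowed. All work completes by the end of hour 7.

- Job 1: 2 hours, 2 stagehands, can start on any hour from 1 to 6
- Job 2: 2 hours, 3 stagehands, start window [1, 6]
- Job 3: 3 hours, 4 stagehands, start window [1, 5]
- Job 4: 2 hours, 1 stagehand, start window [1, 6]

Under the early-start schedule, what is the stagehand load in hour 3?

4

At early start, hour 3 has: Job 3.
Demand: 4 = 4.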